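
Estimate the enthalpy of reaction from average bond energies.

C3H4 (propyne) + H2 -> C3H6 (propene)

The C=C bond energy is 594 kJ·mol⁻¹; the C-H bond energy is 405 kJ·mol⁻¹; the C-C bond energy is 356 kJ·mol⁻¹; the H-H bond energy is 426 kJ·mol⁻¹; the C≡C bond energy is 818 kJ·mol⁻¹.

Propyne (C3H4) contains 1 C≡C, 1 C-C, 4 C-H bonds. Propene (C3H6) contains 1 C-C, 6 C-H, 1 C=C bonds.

ΔH ≈ −160 kJ

Bonds broken (reactants):
  C≡C: 1 × 818 = 818
  C-C: 1 × 356 = 356
  C-H: 4 × 405 = 1620
  H-H: 1 × 426 = 426
  Σ(broken) = 3220 kJ
Bonds formed (products):
  C-C: 1 × 356 = 356
  C-H: 6 × 405 = 2430
  C=C: 1 × 594 = 594
  Σ(formed) = 3380 kJ
ΔH = Σ(broken) − Σ(formed) = 3220 − 3380 = −160 kJ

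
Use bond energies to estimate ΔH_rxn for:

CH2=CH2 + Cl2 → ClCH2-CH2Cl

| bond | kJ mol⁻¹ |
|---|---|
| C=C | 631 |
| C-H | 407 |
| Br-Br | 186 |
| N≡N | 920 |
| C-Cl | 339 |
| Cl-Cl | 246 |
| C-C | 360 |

Bonds broken (reactants):
  C-H: 4 × 407 = 1628
  C=C: 1 × 631 = 631
  Cl-Cl: 1 × 246 = 246
  Σ(broken) = 2505 kJ
Bonds formed (products):
  C-C: 1 × 360 = 360
  C-Cl: 2 × 339 = 678
  C-H: 4 × 407 = 1628
  Σ(formed) = 2666 kJ
ΔH = Σ(broken) − Σ(formed) = 2505 − 2666 = −161 kJ

ΔH ≈ −161 kJ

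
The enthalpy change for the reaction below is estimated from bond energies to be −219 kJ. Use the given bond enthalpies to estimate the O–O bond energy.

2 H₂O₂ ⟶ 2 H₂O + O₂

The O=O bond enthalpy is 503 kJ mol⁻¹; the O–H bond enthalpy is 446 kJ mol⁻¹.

D(O–O) ≈ 142 kJ/mol

Let D be the O–O bond energy.
Σ(broken) = 4×446 + 2×D = 1784 + 2D
Σ(formed) = 4×446 + 1×503 = 2287
ΔH = Σ(broken) − Σ(formed) = (1784 + 2D) − (2287) = −503 + 2D
Setting this equal to −219 kJ gives 2D = 284, so D = 142 kJ/mol.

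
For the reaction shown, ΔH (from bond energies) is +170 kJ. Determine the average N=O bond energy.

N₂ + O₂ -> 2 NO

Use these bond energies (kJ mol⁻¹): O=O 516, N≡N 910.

D(N=O) ≈ 628 kJ/mol

Let D be the N=O bond energy.
Σ(broken) = 1×910 + 1×516 = 1426
Σ(formed) = 2×D = 2D
ΔH = Σ(broken) − Σ(formed) = (1426) − (2D) = +1426 − 2D
Setting this equal to +170 kJ gives 2D = 1256, so D = 628 kJ/mol.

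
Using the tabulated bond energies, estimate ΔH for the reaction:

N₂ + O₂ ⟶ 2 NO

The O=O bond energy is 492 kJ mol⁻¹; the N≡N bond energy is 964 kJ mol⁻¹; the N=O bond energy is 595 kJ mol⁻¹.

ΔH ≈ +266 kJ

Bonds broken (reactants):
  N≡N: 1 × 964 = 964
  O=O: 1 × 492 = 492
  Σ(broken) = 1456 kJ
Bonds formed (products):
  N=O: 2 × 595 = 1190
  Σ(formed) = 1190 kJ
ΔH = Σ(broken) − Σ(formed) = 1456 − 1190 = +266 kJ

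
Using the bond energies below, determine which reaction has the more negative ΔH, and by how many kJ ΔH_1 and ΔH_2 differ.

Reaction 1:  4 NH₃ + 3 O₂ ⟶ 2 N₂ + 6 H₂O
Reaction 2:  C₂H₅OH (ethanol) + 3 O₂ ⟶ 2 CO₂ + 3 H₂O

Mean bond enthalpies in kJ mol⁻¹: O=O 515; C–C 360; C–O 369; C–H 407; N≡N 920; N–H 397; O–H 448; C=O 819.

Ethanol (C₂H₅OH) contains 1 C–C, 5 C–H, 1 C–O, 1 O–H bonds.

Reaction 1:
  Bonds broken (reactants):
    N–H: 12 × 397 = 4764
    O=O: 3 × 515 = 1545
    Σ(broken) = 6309 kJ
  Bonds formed (products):
    N≡N: 2 × 920 = 1840
    O–H: 12 × 448 = 5376
    Σ(formed) = 7216 kJ
  ΔH_1 = 6309 − 7216 = −907 kJ
Reaction 2:
  Bonds broken (reactants):
    C–C: 1 × 360 = 360
    C–H: 5 × 407 = 2035
    C–O: 1 × 369 = 369
    O–H: 1 × 448 = 448
    O=O: 3 × 515 = 1545
    Σ(broken) = 4757 kJ
  Bonds formed (products):
    C=O: 4 × 819 = 3276
    O–H: 6 × 448 = 2688
    Σ(formed) = 5964 kJ
  ΔH_2 = 4757 − 5964 = −1207 kJ
ΔH_1 − ΔH_2 = +300 kJ, so reaction 2 has the more negative ΔH; |ΔH_1 − ΔH_2| = 300 kJ.

Reaction 2, by 300 kJ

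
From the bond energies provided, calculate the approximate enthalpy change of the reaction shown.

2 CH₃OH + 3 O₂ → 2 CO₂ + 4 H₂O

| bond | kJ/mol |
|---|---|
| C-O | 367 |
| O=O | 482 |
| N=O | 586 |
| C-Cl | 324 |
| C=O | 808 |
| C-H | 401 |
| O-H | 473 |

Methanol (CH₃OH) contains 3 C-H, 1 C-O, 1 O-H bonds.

ΔH ≈ −1484 kJ

Bonds broken (reactants):
  C-H: 6 × 401 = 2406
  C-O: 2 × 367 = 734
  O-H: 2 × 473 = 946
  O=O: 3 × 482 = 1446
  Σ(broken) = 5532 kJ
Bonds formed (products):
  C=O: 4 × 808 = 3232
  O-H: 8 × 473 = 3784
  Σ(formed) = 7016 kJ
ΔH = Σ(broken) − Σ(formed) = 5532 − 7016 = −1484 kJ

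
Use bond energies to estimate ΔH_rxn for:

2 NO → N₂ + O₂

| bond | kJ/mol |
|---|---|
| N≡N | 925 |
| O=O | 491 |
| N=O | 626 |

ΔH ≈ −164 kJ

Bonds broken (reactants):
  N=O: 2 × 626 = 1252
  Σ(broken) = 1252 kJ
Bonds formed (products):
  N≡N: 1 × 925 = 925
  O=O: 1 × 491 = 491
  Σ(formed) = 1416 kJ
ΔH = Σ(broken) − Σ(formed) = 1252 − 1416 = −164 kJ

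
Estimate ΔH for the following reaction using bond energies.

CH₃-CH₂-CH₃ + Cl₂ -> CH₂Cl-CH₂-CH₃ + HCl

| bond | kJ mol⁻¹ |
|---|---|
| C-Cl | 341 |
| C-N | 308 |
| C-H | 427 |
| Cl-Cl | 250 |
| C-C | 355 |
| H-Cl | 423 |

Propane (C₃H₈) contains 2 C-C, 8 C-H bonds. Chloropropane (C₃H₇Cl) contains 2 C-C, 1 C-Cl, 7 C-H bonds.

Bonds broken (reactants):
  C-C: 2 × 355 = 710
  C-H: 8 × 427 = 3416
  Cl-Cl: 1 × 250 = 250
  Σ(broken) = 4376 kJ
Bonds formed (products):
  C-C: 2 × 355 = 710
  C-Cl: 1 × 341 = 341
  C-H: 7 × 427 = 2989
  H-Cl: 1 × 423 = 423
  Σ(formed) = 4463 kJ
ΔH = Σ(broken) − Σ(formed) = 4376 − 4463 = −87 kJ

ΔH ≈ −87 kJ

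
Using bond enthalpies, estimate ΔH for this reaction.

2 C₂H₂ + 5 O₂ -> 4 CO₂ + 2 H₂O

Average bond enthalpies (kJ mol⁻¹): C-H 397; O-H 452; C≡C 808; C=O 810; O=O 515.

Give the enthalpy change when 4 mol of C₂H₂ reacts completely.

ΔH = −5018 kJ

Bonds broken (reactants):
  C≡C: 2 × 808 = 1616
  C-H: 4 × 397 = 1588
  O=O: 5 × 515 = 2575
  Σ(broken) = 5779 kJ
Bonds formed (products):
  C=O: 8 × 810 = 6480
  O-H: 4 × 452 = 1808
  Σ(formed) = 8288 kJ
ΔH = Σ(broken) − Σ(formed) = 5779 − 8288 = −2509 kJ
For 2× the reaction as written: 2 × (−2509) = −5018 kJ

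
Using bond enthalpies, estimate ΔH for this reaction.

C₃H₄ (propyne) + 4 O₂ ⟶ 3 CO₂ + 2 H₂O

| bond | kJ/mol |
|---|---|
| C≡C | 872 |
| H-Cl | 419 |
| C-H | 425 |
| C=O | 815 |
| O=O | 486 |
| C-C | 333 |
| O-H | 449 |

Bonds broken (reactants):
  C≡C: 1 × 872 = 872
  C-C: 1 × 333 = 333
  C-H: 4 × 425 = 1700
  O=O: 4 × 486 = 1944
  Σ(broken) = 4849 kJ
Bonds formed (products):
  C=O: 6 × 815 = 4890
  O-H: 4 × 449 = 1796
  Σ(formed) = 6686 kJ
ΔH = Σ(broken) − Σ(formed) = 4849 − 6686 = −1837 kJ

ΔH ≈ −1837 kJ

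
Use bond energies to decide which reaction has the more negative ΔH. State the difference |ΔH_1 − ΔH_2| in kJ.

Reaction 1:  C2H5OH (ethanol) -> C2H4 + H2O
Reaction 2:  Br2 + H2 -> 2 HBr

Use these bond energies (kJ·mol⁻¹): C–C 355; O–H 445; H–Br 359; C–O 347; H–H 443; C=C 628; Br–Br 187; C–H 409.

Reaction 1:
  Bonds broken (reactants):
    C–C: 1 × 355 = 355
    C–H: 5 × 409 = 2045
    C–O: 1 × 347 = 347
    O–H: 1 × 445 = 445
    Σ(broken) = 3192 kJ
  Bonds formed (products):
    C–H: 4 × 409 = 1636
    C=C: 1 × 628 = 628
    O–H: 2 × 445 = 890
    Σ(formed) = 3154 kJ
  ΔH_1 = 3192 − 3154 = +38 kJ
Reaction 2:
  Bonds broken (reactants):
    Br–Br: 1 × 187 = 187
    H–H: 1 × 443 = 443
    Σ(broken) = 630 kJ
  Bonds formed (products):
    H–Br: 2 × 359 = 718
    Σ(formed) = 718 kJ
  ΔH_2 = 630 − 718 = −88 kJ
ΔH_1 − ΔH_2 = +126 kJ, so reaction 2 has the more negative ΔH; |ΔH_1 − ΔH_2| = 126 kJ.

Reaction 2, by 126 kJ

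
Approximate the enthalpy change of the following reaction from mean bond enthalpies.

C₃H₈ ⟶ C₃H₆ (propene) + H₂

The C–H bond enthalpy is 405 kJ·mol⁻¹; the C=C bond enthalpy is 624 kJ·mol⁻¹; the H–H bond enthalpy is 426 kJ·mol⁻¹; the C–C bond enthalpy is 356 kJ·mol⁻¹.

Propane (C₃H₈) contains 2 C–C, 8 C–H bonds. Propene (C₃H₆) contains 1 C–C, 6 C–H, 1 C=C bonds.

Bonds broken (reactants):
  C–C: 2 × 356 = 712
  C–H: 8 × 405 = 3240
  Σ(broken) = 3952 kJ
Bonds formed (products):
  C–C: 1 × 356 = 356
  C–H: 6 × 405 = 2430
  C=C: 1 × 624 = 624
  H–H: 1 × 426 = 426
  Σ(formed) = 3836 kJ
ΔH = Σ(broken) − Σ(formed) = 3952 − 3836 = +116 kJ

ΔH ≈ +116 kJ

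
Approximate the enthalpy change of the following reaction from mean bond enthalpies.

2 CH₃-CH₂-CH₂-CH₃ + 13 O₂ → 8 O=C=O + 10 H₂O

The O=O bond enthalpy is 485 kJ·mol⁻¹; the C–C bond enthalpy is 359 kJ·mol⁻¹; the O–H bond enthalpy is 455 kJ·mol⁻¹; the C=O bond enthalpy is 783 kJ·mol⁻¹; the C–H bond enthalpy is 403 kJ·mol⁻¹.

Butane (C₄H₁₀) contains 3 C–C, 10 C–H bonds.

ΔH ≈ −5109 kJ

Bonds broken (reactants):
  C–C: 6 × 359 = 2154
  C–H: 20 × 403 = 8060
  O=O: 13 × 485 = 6305
  Σ(broken) = 16519 kJ
Bonds formed (products):
  C=O: 16 × 783 = 12528
  O–H: 20 × 455 = 9100
  Σ(formed) = 21628 kJ
ΔH = Σ(broken) − Σ(formed) = 16519 − 21628 = −5109 kJ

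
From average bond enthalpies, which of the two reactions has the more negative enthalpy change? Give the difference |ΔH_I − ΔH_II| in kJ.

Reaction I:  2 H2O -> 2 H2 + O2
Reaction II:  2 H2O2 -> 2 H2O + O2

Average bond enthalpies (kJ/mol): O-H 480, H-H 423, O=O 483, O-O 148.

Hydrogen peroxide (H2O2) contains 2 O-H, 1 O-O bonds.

Reaction I:
  Bonds broken (reactants):
    O-H: 4 × 480 = 1920
    Σ(broken) = 1920 kJ
  Bonds formed (products):
    H-H: 2 × 423 = 846
    O=O: 1 × 483 = 483
    Σ(formed) = 1329 kJ
  ΔH_I = 1920 − 1329 = +591 kJ
Reaction II:
  Bonds broken (reactants):
    O-H: 4 × 480 = 1920
    O-O: 2 × 148 = 296
    Σ(broken) = 2216 kJ
  Bonds formed (products):
    O-H: 4 × 480 = 1920
    O=O: 1 × 483 = 483
    Σ(formed) = 2403 kJ
  ΔH_II = 2216 − 2403 = −187 kJ
ΔH_I − ΔH_II = +778 kJ, so reaction II has the more negative ΔH; |ΔH_I − ΔH_II| = 778 kJ.

Reaction II, by 778 kJ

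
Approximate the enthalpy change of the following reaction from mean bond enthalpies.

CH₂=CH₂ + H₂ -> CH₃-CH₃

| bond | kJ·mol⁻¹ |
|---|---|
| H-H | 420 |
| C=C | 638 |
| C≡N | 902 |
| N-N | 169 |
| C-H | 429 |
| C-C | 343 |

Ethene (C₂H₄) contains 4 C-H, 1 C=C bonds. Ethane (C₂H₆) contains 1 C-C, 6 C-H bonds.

ΔH ≈ −143 kJ

Bonds broken (reactants):
  C-H: 4 × 429 = 1716
  C=C: 1 × 638 = 638
  H-H: 1 × 420 = 420
  Σ(broken) = 2774 kJ
Bonds formed (products):
  C-C: 1 × 343 = 343
  C-H: 6 × 429 = 2574
  Σ(formed) = 2917 kJ
ΔH = Σ(broken) − Σ(formed) = 2774 − 2917 = −143 kJ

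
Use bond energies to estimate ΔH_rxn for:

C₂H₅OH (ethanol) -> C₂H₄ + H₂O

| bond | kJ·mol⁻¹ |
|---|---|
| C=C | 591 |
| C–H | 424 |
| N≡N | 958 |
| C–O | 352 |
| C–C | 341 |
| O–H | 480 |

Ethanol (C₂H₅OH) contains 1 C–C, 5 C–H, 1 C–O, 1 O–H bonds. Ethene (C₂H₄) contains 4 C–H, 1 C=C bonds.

Bonds broken (reactants):
  C–C: 1 × 341 = 341
  C–H: 5 × 424 = 2120
  C–O: 1 × 352 = 352
  O–H: 1 × 480 = 480
  Σ(broken) = 3293 kJ
Bonds formed (products):
  C–H: 4 × 424 = 1696
  C=C: 1 × 591 = 591
  O–H: 2 × 480 = 960
  Σ(formed) = 3247 kJ
ΔH = Σ(broken) − Σ(formed) = 3293 − 3247 = +46 kJ

ΔH ≈ +46 kJ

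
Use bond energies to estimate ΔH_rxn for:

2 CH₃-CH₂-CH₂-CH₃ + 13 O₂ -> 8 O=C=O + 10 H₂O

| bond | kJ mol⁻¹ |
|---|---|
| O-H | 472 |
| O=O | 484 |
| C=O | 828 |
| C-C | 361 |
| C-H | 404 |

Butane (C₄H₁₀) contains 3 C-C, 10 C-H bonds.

ΔH ≈ −6150 kJ

Bonds broken (reactants):
  C-C: 6 × 361 = 2166
  C-H: 20 × 404 = 8080
  O=O: 13 × 484 = 6292
  Σ(broken) = 16538 kJ
Bonds formed (products):
  C=O: 16 × 828 = 13248
  O-H: 20 × 472 = 9440
  Σ(formed) = 22688 kJ
ΔH = Σ(broken) − Σ(formed) = 16538 − 22688 = −6150 kJ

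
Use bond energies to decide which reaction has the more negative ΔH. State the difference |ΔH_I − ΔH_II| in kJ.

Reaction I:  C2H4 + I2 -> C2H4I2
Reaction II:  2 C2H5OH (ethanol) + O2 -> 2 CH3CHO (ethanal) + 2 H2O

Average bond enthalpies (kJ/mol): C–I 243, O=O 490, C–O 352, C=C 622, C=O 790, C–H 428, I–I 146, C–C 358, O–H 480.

Reaction I:
  Bonds broken (reactants):
    C–H: 4 × 428 = 1712
    C=C: 1 × 622 = 622
    I–I: 1 × 146 = 146
    Σ(broken) = 2480 kJ
  Bonds formed (products):
    C–C: 1 × 358 = 358
    C–H: 4 × 428 = 1712
    C–I: 2 × 243 = 486
    Σ(formed) = 2556 kJ
  ΔH_I = 2480 − 2556 = −76 kJ
Reaction II:
  Bonds broken (reactants):
    C–C: 2 × 358 = 716
    C–H: 10 × 428 = 4280
    C–O: 2 × 352 = 704
    O–H: 2 × 480 = 960
    O=O: 1 × 490 = 490
    Σ(broken) = 7150 kJ
  Bonds formed (products):
    C–C: 2 × 358 = 716
    C–H: 8 × 428 = 3424
    C=O: 2 × 790 = 1580
    O–H: 4 × 480 = 1920
    Σ(formed) = 7640 kJ
  ΔH_II = 7150 − 7640 = −490 kJ
ΔH_I − ΔH_II = +414 kJ, so reaction II has the more negative ΔH; |ΔH_I − ΔH_II| = 414 kJ.

Reaction II, by 414 kJ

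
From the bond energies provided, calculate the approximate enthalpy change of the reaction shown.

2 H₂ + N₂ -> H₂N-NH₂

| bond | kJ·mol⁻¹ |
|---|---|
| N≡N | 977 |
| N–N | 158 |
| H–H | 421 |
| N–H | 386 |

ΔH ≈ +117 kJ

Bonds broken (reactants):
  H–H: 2 × 421 = 842
  N≡N: 1 × 977 = 977
  Σ(broken) = 1819 kJ
Bonds formed (products):
  N–H: 4 × 386 = 1544
  N–N: 1 × 158 = 158
  Σ(formed) = 1702 kJ
ΔH = Σ(broken) − Σ(formed) = 1819 − 1702 = +117 kJ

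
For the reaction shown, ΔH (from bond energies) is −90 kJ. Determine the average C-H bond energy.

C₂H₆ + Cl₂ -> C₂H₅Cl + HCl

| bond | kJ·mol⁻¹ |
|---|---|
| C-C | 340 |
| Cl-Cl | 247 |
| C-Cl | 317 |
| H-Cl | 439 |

Let D be the C-H bond energy.
Σ(broken) = 1×340 + 6×D + 1×247 = 587 + 6D
Σ(formed) = 1×340 + 1×317 + 5×D + 1×439 = 1096 + 5D
ΔH = Σ(broken) − Σ(formed) = (587 + 6D) − (1096 + 5D) = −509 + D
Setting this equal to −90 kJ gives D = 419 kJ/mol.

D(C-H) ≈ 419 kJ/mol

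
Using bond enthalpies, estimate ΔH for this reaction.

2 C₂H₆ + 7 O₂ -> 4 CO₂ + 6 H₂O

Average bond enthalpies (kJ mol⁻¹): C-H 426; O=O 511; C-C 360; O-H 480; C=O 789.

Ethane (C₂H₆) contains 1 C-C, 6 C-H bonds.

ΔH ≈ −2663 kJ

Bonds broken (reactants):
  C-C: 2 × 360 = 720
  C-H: 12 × 426 = 5112
  O=O: 7 × 511 = 3577
  Σ(broken) = 9409 kJ
Bonds formed (products):
  C=O: 8 × 789 = 6312
  O-H: 12 × 480 = 5760
  Σ(formed) = 12072 kJ
ΔH = Σ(broken) − Σ(formed) = 9409 − 12072 = −2663 kJ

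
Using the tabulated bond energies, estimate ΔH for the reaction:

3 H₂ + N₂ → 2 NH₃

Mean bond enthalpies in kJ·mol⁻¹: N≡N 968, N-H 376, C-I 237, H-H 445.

Bonds broken (reactants):
  H-H: 3 × 445 = 1335
  N≡N: 1 × 968 = 968
  Σ(broken) = 2303 kJ
Bonds formed (products):
  N-H: 6 × 376 = 2256
  Σ(formed) = 2256 kJ
ΔH = Σ(broken) − Σ(formed) = 2303 − 2256 = +47 kJ

ΔH ≈ +47 kJ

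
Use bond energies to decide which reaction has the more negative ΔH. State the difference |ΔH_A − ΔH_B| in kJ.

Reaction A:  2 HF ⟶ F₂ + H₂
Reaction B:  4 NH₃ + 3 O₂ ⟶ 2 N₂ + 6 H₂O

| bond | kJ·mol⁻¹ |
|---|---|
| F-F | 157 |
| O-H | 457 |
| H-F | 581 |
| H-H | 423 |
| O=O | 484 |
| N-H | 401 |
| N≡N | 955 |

Reaction A:
  Bonds broken (reactants):
    H-F: 2 × 581 = 1162
    Σ(broken) = 1162 kJ
  Bonds formed (products):
    F-F: 1 × 157 = 157
    H-H: 1 × 423 = 423
    Σ(formed) = 580 kJ
  ΔH_A = 1162 − 580 = +582 kJ
Reaction B:
  Bonds broken (reactants):
    N-H: 12 × 401 = 4812
    O=O: 3 × 484 = 1452
    Σ(broken) = 6264 kJ
  Bonds formed (products):
    N≡N: 2 × 955 = 1910
    O-H: 12 × 457 = 5484
    Σ(formed) = 7394 kJ
  ΔH_B = 6264 − 7394 = −1130 kJ
ΔH_A − ΔH_B = +1712 kJ, so reaction B has the more negative ΔH; |ΔH_A − ΔH_B| = 1712 kJ.

Reaction B, by 1712 kJ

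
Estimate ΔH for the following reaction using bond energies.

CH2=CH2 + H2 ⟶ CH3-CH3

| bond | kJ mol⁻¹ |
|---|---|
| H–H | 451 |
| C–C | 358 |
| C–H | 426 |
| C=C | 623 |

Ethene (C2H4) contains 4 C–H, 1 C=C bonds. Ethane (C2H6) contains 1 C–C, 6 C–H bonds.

ΔH ≈ −136 kJ

Bonds broken (reactants):
  C–H: 4 × 426 = 1704
  C=C: 1 × 623 = 623
  H–H: 1 × 451 = 451
  Σ(broken) = 2778 kJ
Bonds formed (products):
  C–C: 1 × 358 = 358
  C–H: 6 × 426 = 2556
  Σ(formed) = 2914 kJ
ΔH = Σ(broken) − Σ(formed) = 2778 − 2914 = −136 kJ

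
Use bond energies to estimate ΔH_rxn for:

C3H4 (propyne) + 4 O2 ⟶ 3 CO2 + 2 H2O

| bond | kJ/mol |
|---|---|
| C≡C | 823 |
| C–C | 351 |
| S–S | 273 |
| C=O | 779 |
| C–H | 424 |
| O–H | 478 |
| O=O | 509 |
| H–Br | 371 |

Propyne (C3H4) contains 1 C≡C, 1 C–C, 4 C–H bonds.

Bonds broken (reactants):
  C≡C: 1 × 823 = 823
  C–C: 1 × 351 = 351
  C–H: 4 × 424 = 1696
  O=O: 4 × 509 = 2036
  Σ(broken) = 4906 kJ
Bonds formed (products):
  C=O: 6 × 779 = 4674
  O–H: 4 × 478 = 1912
  Σ(formed) = 6586 kJ
ΔH = Σ(broken) − Σ(formed) = 4906 − 6586 = −1680 kJ

ΔH ≈ −1680 kJ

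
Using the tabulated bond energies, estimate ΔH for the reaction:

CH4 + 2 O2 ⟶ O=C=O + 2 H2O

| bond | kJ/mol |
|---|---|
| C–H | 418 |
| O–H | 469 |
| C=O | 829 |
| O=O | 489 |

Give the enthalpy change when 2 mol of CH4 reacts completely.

Bonds broken (reactants):
  C–H: 4 × 418 = 1672
  O=O: 2 × 489 = 978
  Σ(broken) = 2650 kJ
Bonds formed (products):
  C=O: 2 × 829 = 1658
  O–H: 4 × 469 = 1876
  Σ(formed) = 3534 kJ
ΔH = Σ(broken) − Σ(formed) = 2650 − 3534 = −884 kJ
For 2× the reaction as written: 2 × (−884) = −1768 kJ

ΔH = −1768 kJ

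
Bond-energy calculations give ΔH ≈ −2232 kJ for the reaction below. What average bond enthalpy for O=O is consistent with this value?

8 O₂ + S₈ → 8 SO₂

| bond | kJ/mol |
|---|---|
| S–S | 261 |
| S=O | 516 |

D(O=O) ≈ 492 kJ/mol

Let D be the O=O bond energy.
Σ(broken) = 8×D + 8×261 = 2088 + 8D
Σ(formed) = 16×516 = 8256
ΔH = Σ(broken) − Σ(formed) = (2088 + 8D) − (8256) = −6168 + 8D
Setting this equal to −2232 kJ gives 8D = 3936, so D = 492 kJ/mol.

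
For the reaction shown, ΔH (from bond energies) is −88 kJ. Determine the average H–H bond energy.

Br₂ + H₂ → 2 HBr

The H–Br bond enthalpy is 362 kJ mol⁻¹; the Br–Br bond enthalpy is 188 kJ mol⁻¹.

D(H–H) ≈ 448 kJ/mol

Let D be the H–H bond energy.
Σ(broken) = 1×188 + 1×D = 188 + D
Σ(formed) = 2×362 = 724
ΔH = Σ(broken) − Σ(formed) = (188 + D) − (724) = −536 + D
Setting this equal to −88 kJ gives D = 448 kJ/mol.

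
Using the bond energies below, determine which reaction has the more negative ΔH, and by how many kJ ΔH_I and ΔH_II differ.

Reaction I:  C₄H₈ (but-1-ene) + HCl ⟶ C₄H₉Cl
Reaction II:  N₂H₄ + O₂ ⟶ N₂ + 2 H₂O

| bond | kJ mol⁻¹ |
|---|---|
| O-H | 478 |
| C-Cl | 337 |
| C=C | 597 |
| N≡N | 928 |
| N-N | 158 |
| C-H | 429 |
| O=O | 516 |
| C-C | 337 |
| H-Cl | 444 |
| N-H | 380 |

Reaction II, by 584 kJ

Reaction I:
  Bonds broken (reactants):
    C-C: 2 × 337 = 674
    C-H: 8 × 429 = 3432
    C=C: 1 × 597 = 597
    H-Cl: 1 × 444 = 444
    Σ(broken) = 5147 kJ
  Bonds formed (products):
    C-C: 3 × 337 = 1011
    C-Cl: 1 × 337 = 337
    C-H: 9 × 429 = 3861
    Σ(formed) = 5209 kJ
  ΔH_I = 5147 − 5209 = −62 kJ
Reaction II:
  Bonds broken (reactants):
    N-H: 4 × 380 = 1520
    N-N: 1 × 158 = 158
    O=O: 1 × 516 = 516
    Σ(broken) = 2194 kJ
  Bonds formed (products):
    N≡N: 1 × 928 = 928
    O-H: 4 × 478 = 1912
    Σ(formed) = 2840 kJ
  ΔH_II = 2194 − 2840 = −646 kJ
ΔH_I − ΔH_II = +584 kJ, so reaction II has the more negative ΔH; |ΔH_I − ΔH_II| = 584 kJ.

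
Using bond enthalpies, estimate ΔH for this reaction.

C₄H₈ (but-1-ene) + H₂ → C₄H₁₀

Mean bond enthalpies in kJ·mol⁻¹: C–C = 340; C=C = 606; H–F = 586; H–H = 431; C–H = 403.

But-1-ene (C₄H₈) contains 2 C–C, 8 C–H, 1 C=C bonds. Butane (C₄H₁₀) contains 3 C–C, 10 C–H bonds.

Bonds broken (reactants):
  C–C: 2 × 340 = 680
  C–H: 8 × 403 = 3224
  C=C: 1 × 606 = 606
  H–H: 1 × 431 = 431
  Σ(broken) = 4941 kJ
Bonds formed (products):
  C–C: 3 × 340 = 1020
  C–H: 10 × 403 = 4030
  Σ(formed) = 5050 kJ
ΔH = Σ(broken) − Σ(formed) = 4941 − 5050 = −109 kJ

ΔH ≈ −109 kJ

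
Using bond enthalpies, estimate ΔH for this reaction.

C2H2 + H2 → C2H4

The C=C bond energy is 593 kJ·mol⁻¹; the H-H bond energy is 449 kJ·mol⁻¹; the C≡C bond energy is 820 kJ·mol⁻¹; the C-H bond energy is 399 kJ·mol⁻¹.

Bonds broken (reactants):
  C≡C: 1 × 820 = 820
  C-H: 2 × 399 = 798
  H-H: 1 × 449 = 449
  Σ(broken) = 2067 kJ
Bonds formed (products):
  C-H: 4 × 399 = 1596
  C=C: 1 × 593 = 593
  Σ(formed) = 2189 kJ
ΔH = Σ(broken) − Σ(formed) = 2067 − 2189 = −122 kJ

ΔH ≈ −122 kJ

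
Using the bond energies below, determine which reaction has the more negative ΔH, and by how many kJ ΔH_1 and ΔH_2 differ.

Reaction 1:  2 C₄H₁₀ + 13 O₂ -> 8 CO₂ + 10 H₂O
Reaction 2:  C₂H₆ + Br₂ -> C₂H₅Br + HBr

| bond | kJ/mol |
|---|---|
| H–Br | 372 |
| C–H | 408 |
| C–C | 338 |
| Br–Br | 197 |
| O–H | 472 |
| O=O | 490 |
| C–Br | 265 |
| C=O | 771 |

Reaction 1:
  Bonds broken (reactants):
    C–C: 6 × 338 = 2028
    C–H: 20 × 408 = 8160
    O=O: 13 × 490 = 6370
    Σ(broken) = 16558 kJ
  Bonds formed (products):
    C=O: 16 × 771 = 12336
    O–H: 20 × 472 = 9440
    Σ(formed) = 21776 kJ
  ΔH_1 = 16558 − 21776 = −5218 kJ
Reaction 2:
  Bonds broken (reactants):
    Br–Br: 1 × 197 = 197
    C–C: 1 × 338 = 338
    C–H: 6 × 408 = 2448
    Σ(broken) = 2983 kJ
  Bonds formed (products):
    C–Br: 1 × 265 = 265
    C–C: 1 × 338 = 338
    C–H: 5 × 408 = 2040
    H–Br: 1 × 372 = 372
    Σ(formed) = 3015 kJ
  ΔH_2 = 2983 − 3015 = −32 kJ
ΔH_1 − ΔH_2 = −5186 kJ, so reaction 1 has the more negative ΔH; |ΔH_1 − ΔH_2| = 5186 kJ.

Reaction 1, by 5186 kJ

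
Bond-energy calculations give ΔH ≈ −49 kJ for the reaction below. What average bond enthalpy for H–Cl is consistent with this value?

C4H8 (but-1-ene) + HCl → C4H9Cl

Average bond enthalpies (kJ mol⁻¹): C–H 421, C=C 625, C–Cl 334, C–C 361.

Let D be the H–Cl bond energy.
Σ(broken) = 2×361 + 8×421 + 1×625 + 1×D = 4715 + D
Σ(formed) = 3×361 + 1×334 + 9×421 = 5206
ΔH = Σ(broken) − Σ(formed) = (4715 + D) − (5206) = −491 + D
Setting this equal to −49 kJ gives D = 442 kJ/mol.

D(H–Cl) ≈ 442 kJ/mol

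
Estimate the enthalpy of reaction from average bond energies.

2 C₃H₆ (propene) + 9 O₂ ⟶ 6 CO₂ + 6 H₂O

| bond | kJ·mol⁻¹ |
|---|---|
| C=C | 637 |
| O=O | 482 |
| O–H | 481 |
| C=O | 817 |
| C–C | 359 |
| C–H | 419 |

ΔH ≈ −4218 kJ

Bonds broken (reactants):
  C–C: 2 × 359 = 718
  C–H: 12 × 419 = 5028
  C=C: 2 × 637 = 1274
  O=O: 9 × 482 = 4338
  Σ(broken) = 11358 kJ
Bonds formed (products):
  C=O: 12 × 817 = 9804
  O–H: 12 × 481 = 5772
  Σ(formed) = 15576 kJ
ΔH = Σ(broken) − Σ(formed) = 11358 − 15576 = −4218 kJ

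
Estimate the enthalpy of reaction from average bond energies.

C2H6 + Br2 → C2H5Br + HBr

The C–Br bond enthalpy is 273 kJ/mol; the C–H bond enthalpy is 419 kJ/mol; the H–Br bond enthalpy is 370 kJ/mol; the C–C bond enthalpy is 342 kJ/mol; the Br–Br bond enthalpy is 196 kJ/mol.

Bonds broken (reactants):
  Br–Br: 1 × 196 = 196
  C–C: 1 × 342 = 342
  C–H: 6 × 419 = 2514
  Σ(broken) = 3052 kJ
Bonds formed (products):
  C–Br: 1 × 273 = 273
  C–C: 1 × 342 = 342
  C–H: 5 × 419 = 2095
  H–Br: 1 × 370 = 370
  Σ(formed) = 3080 kJ
ΔH = Σ(broken) − Σ(formed) = 3052 − 3080 = −28 kJ

ΔH ≈ −28 kJ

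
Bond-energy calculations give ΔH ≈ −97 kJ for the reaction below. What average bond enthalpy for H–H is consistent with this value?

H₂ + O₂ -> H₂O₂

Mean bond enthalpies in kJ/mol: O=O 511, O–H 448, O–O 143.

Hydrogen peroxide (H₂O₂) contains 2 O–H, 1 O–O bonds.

Let D be the H–H bond energy.
Σ(broken) = 1×D + 1×511 = 511 + D
Σ(formed) = 2×448 + 1×143 = 1039
ΔH = Σ(broken) − Σ(formed) = (511 + D) − (1039) = −528 + D
Setting this equal to −97 kJ gives D = 431 kJ/mol.

D(H–H) ≈ 431 kJ/mol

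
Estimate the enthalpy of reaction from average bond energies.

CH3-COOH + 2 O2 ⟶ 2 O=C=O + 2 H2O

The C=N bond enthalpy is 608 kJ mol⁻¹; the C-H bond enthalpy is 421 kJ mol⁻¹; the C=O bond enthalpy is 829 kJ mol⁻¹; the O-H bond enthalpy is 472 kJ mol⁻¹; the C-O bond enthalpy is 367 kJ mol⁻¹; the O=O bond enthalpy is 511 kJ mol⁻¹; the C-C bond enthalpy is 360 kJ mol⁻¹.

Bonds broken (reactants):
  C-C: 1 × 360 = 360
  C-H: 3 × 421 = 1263
  C-O: 1 × 367 = 367
  C=O: 1 × 829 = 829
  O-H: 1 × 472 = 472
  O=O: 2 × 511 = 1022
  Σ(broken) = 4313 kJ
Bonds formed (products):
  C=O: 4 × 829 = 3316
  O-H: 4 × 472 = 1888
  Σ(formed) = 5204 kJ
ΔH = Σ(broken) − Σ(formed) = 4313 − 5204 = −891 kJ

ΔH ≈ −891 kJ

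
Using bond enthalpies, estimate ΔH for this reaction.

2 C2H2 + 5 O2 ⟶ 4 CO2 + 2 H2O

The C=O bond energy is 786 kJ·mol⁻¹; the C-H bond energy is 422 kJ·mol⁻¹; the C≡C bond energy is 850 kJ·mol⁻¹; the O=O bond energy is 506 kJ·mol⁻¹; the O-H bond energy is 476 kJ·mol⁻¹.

Bonds broken (reactants):
  C≡C: 2 × 850 = 1700
  C-H: 4 × 422 = 1688
  O=O: 5 × 506 = 2530
  Σ(broken) = 5918 kJ
Bonds formed (products):
  C=O: 8 × 786 = 6288
  O-H: 4 × 476 = 1904
  Σ(formed) = 8192 kJ
ΔH = Σ(broken) − Σ(formed) = 5918 − 8192 = −2274 kJ

ΔH ≈ −2274 kJ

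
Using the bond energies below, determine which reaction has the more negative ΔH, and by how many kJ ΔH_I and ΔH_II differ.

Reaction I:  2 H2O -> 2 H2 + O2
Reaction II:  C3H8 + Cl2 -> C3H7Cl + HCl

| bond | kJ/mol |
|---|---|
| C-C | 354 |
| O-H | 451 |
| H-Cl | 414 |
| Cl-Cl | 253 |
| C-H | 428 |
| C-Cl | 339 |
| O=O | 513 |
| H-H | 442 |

Reaction II, by 479 kJ

Reaction I:
  Bonds broken (reactants):
    O-H: 4 × 451 = 1804
    Σ(broken) = 1804 kJ
  Bonds formed (products):
    H-H: 2 × 442 = 884
    O=O: 1 × 513 = 513
    Σ(formed) = 1397 kJ
  ΔH_I = 1804 − 1397 = +407 kJ
Reaction II:
  Bonds broken (reactants):
    C-C: 2 × 354 = 708
    C-H: 8 × 428 = 3424
    Cl-Cl: 1 × 253 = 253
    Σ(broken) = 4385 kJ
  Bonds formed (products):
    C-C: 2 × 354 = 708
    C-Cl: 1 × 339 = 339
    C-H: 7 × 428 = 2996
    H-Cl: 1 × 414 = 414
    Σ(formed) = 4457 kJ
  ΔH_II = 4385 − 4457 = −72 kJ
ΔH_I − ΔH_II = +479 kJ, so reaction II has the more negative ΔH; |ΔH_I − ΔH_II| = 479 kJ.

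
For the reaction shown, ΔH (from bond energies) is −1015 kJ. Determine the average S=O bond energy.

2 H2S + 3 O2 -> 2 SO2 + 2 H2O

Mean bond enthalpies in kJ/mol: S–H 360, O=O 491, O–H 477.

D(S=O) ≈ 505 kJ/mol

Let D be the S=O bond energy.
Σ(broken) = 3×491 + 4×360 = 2913
Σ(formed) = 4×477 + 4×D = 1908 + 4D
ΔH = Σ(broken) − Σ(formed) = (2913) − (1908 + 4D) = +1005 − 4D
Setting this equal to −1015 kJ gives 4D = 2020, so D = 505 kJ/mol.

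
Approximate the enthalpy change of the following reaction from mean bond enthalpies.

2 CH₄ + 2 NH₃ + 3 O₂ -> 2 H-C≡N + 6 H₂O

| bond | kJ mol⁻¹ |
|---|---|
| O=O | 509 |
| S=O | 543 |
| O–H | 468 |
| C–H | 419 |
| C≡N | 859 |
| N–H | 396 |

Bonds broken (reactants):
  C–H: 8 × 419 = 3352
  N–H: 6 × 396 = 2376
  O=O: 3 × 509 = 1527
  Σ(broken) = 7255 kJ
Bonds formed (products):
  C≡N: 2 × 859 = 1718
  C–H: 2 × 419 = 838
  O–H: 12 × 468 = 5616
  Σ(formed) = 8172 kJ
ΔH = Σ(broken) − Σ(formed) = 7255 − 8172 = −917 kJ

ΔH ≈ −917 kJ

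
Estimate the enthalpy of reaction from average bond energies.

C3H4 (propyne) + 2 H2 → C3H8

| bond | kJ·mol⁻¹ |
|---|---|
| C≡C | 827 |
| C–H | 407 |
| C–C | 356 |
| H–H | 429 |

ΔH ≈ −299 kJ

Bonds broken (reactants):
  C≡C: 1 × 827 = 827
  C–C: 1 × 356 = 356
  C–H: 4 × 407 = 1628
  H–H: 2 × 429 = 858
  Σ(broken) = 3669 kJ
Bonds formed (products):
  C–C: 2 × 356 = 712
  C–H: 8 × 407 = 3256
  Σ(formed) = 3968 kJ
ΔH = Σ(broken) − Σ(formed) = 3669 − 3968 = −299 kJ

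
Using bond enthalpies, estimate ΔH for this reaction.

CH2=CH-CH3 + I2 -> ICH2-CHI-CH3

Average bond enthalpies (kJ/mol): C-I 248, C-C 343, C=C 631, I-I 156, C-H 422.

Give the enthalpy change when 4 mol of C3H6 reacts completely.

Bonds broken (reactants):
  C-C: 1 × 343 = 343
  C-H: 6 × 422 = 2532
  C=C: 1 × 631 = 631
  I-I: 1 × 156 = 156
  Σ(broken) = 3662 kJ
Bonds formed (products):
  C-C: 2 × 343 = 686
  C-H: 6 × 422 = 2532
  C-I: 2 × 248 = 496
  Σ(formed) = 3714 kJ
ΔH = Σ(broken) − Σ(formed) = 3662 − 3714 = −52 kJ
For 4× the reaction as written: 4 × (−52) = −208 kJ

ΔH = −208 kJ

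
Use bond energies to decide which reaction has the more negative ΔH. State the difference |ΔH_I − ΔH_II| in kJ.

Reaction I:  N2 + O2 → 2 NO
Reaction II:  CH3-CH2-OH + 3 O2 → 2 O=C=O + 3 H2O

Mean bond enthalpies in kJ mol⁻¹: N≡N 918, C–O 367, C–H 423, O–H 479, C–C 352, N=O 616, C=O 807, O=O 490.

Reaction II, by 1495 kJ

Reaction I:
  Bonds broken (reactants):
    N≡N: 1 × 918 = 918
    O=O: 1 × 490 = 490
    Σ(broken) = 1408 kJ
  Bonds formed (products):
    N=O: 2 × 616 = 1232
    Σ(formed) = 1232 kJ
  ΔH_I = 1408 − 1232 = +176 kJ
Reaction II:
  Bonds broken (reactants):
    C–C: 1 × 352 = 352
    C–H: 5 × 423 = 2115
    C–O: 1 × 367 = 367
    O–H: 1 × 479 = 479
    O=O: 3 × 490 = 1470
    Σ(broken) = 4783 kJ
  Bonds formed (products):
    C=O: 4 × 807 = 3228
    O–H: 6 × 479 = 2874
    Σ(formed) = 6102 kJ
  ΔH_II = 4783 − 6102 = −1319 kJ
ΔH_I − ΔH_II = +1495 kJ, so reaction II has the more negative ΔH; |ΔH_I − ΔH_II| = 1495 kJ.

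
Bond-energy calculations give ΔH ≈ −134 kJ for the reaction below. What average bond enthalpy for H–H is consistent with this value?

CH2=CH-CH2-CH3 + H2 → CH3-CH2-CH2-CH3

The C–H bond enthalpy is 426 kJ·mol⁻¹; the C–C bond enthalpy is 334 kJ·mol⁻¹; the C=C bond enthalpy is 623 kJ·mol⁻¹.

D(H–H) ≈ 429 kJ/mol

Let D be the H–H bond energy.
Σ(broken) = 2×334 + 8×426 + 1×623 + 1×D = 4699 + D
Σ(formed) = 3×334 + 10×426 = 5262
ΔH = Σ(broken) − Σ(formed) = (4699 + D) − (5262) = −563 + D
Setting this equal to −134 kJ gives D = 429 kJ/mol.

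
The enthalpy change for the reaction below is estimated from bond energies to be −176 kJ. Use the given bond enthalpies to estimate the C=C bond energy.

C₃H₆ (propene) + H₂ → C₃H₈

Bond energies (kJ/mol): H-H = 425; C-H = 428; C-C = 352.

Let D be the C=C bond energy.
Σ(broken) = 1×352 + 6×428 + 1×D + 1×425 = 3345 + D
Σ(formed) = 2×352 + 8×428 = 4128
ΔH = Σ(broken) − Σ(formed) = (3345 + D) − (4128) = −783 + D
Setting this equal to −176 kJ gives D = 607 kJ/mol.

D(C=C) ≈ 607 kJ/mol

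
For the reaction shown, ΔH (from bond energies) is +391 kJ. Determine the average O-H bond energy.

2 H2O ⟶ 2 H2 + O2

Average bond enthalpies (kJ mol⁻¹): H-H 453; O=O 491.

Let D be the O-H bond energy.
Σ(broken) = 4×D = 4D
Σ(formed) = 2×453 + 1×491 = 1397
ΔH = Σ(broken) − Σ(formed) = (4D) − (1397) = −1397 + 4D
Setting this equal to +391 kJ gives 4D = 1788, so D = 447 kJ/mol.

D(O-H) ≈ 447 kJ/mol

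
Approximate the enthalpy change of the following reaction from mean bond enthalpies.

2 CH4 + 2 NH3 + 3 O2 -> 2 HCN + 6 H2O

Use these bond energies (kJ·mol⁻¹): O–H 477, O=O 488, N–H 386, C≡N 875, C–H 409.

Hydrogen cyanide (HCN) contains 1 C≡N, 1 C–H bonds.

ΔH ≈ −1240 kJ

Bonds broken (reactants):
  C–H: 8 × 409 = 3272
  N–H: 6 × 386 = 2316
  O=O: 3 × 488 = 1464
  Σ(broken) = 7052 kJ
Bonds formed (products):
  C≡N: 2 × 875 = 1750
  C–H: 2 × 409 = 818
  O–H: 12 × 477 = 5724
  Σ(formed) = 8292 kJ
ΔH = Σ(broken) − Σ(formed) = 7052 − 8292 = −1240 kJ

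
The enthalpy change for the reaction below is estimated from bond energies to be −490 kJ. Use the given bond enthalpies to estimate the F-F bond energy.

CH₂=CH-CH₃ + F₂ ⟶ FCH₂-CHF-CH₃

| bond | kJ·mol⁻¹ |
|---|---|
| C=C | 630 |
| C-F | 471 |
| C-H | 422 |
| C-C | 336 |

Let D be the F-F bond energy.
Σ(broken) = 1×336 + 6×422 + 1×630 + 1×D = 3498 + D
Σ(formed) = 2×336 + 2×471 + 6×422 = 4146
ΔH = Σ(broken) − Σ(formed) = (3498 + D) − (4146) = −648 + D
Setting this equal to −490 kJ gives D = 158 kJ/mol.

D(F-F) ≈ 158 kJ/mol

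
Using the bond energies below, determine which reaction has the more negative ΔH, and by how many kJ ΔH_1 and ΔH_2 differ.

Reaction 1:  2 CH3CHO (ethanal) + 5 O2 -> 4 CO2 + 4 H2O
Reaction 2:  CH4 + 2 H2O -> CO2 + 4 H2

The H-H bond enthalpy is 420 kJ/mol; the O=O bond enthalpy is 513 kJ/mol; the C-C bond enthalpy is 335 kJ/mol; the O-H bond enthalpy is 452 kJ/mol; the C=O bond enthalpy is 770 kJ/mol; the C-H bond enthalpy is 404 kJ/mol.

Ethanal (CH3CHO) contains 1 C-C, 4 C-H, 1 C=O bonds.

Reaction 1, by 1973 kJ

Reaction 1:
  Bonds broken (reactants):
    C-C: 2 × 335 = 670
    C-H: 8 × 404 = 3232
    C=O: 2 × 770 = 1540
    O=O: 5 × 513 = 2565
    Σ(broken) = 8007 kJ
  Bonds formed (products):
    C=O: 8 × 770 = 6160
    O-H: 8 × 452 = 3616
    Σ(formed) = 9776 kJ
  ΔH_1 = 8007 − 9776 = −1769 kJ
Reaction 2:
  Bonds broken (reactants):
    C-H: 4 × 404 = 1616
    O-H: 4 × 452 = 1808
    Σ(broken) = 3424 kJ
  Bonds formed (products):
    C=O: 2 × 770 = 1540
    H-H: 4 × 420 = 1680
    Σ(formed) = 3220 kJ
  ΔH_2 = 3424 − 3220 = +204 kJ
ΔH_1 − ΔH_2 = −1973 kJ, so reaction 1 has the more negative ΔH; |ΔH_1 − ΔH_2| = 1973 kJ.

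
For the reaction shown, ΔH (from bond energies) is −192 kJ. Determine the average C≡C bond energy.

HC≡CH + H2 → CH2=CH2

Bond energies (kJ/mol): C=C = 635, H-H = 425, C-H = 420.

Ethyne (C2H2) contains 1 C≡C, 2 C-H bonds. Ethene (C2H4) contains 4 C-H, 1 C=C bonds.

Let D be the C≡C bond energy.
Σ(broken) = 1×D + 2×420 + 1×425 = 1265 + D
Σ(formed) = 4×420 + 1×635 = 2315
ΔH = Σ(broken) − Σ(formed) = (1265 + D) − (2315) = −1050 + D
Setting this equal to −192 kJ gives D = 858 kJ/mol.

D(C≡C) ≈ 858 kJ/mol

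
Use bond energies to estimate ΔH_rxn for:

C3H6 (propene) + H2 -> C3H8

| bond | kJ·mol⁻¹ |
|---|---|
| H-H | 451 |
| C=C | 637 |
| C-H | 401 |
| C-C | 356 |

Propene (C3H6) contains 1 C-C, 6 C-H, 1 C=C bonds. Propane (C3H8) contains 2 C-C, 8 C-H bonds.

ΔH ≈ −70 kJ

Bonds broken (reactants):
  C-C: 1 × 356 = 356
  C-H: 6 × 401 = 2406
  C=C: 1 × 637 = 637
  H-H: 1 × 451 = 451
  Σ(broken) = 3850 kJ
Bonds formed (products):
  C-C: 2 × 356 = 712
  C-H: 8 × 401 = 3208
  Σ(formed) = 3920 kJ
ΔH = Σ(broken) − Σ(formed) = 3850 − 3920 = −70 kJ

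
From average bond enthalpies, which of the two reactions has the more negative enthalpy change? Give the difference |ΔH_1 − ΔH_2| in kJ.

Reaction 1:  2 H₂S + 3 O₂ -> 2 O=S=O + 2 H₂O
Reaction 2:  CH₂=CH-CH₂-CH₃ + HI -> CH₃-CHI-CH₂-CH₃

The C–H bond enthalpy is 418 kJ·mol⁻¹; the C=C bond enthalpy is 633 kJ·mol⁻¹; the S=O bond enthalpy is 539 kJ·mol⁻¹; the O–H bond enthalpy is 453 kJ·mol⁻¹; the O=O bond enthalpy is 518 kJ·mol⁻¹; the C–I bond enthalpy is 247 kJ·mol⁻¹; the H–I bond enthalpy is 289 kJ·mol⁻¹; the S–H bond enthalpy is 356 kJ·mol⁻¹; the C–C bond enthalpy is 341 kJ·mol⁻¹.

Reaction 1, by 906 kJ

Reaction 1:
  Bonds broken (reactants):
    O=O: 3 × 518 = 1554
    S–H: 4 × 356 = 1424
    Σ(broken) = 2978 kJ
  Bonds formed (products):
    O–H: 4 × 453 = 1812
    S=O: 4 × 539 = 2156
    Σ(formed) = 3968 kJ
  ΔH_1 = 2978 − 3968 = −990 kJ
Reaction 2:
  Bonds broken (reactants):
    C–C: 2 × 341 = 682
    C–H: 8 × 418 = 3344
    C=C: 1 × 633 = 633
    H–I: 1 × 289 = 289
    Σ(broken) = 4948 kJ
  Bonds formed (products):
    C–C: 3 × 341 = 1023
    C–H: 9 × 418 = 3762
    C–I: 1 × 247 = 247
    Σ(formed) = 5032 kJ
  ΔH_2 = 4948 − 5032 = −84 kJ
ΔH_1 − ΔH_2 = −906 kJ, so reaction 1 has the more negative ΔH; |ΔH_1 − ΔH_2| = 906 kJ.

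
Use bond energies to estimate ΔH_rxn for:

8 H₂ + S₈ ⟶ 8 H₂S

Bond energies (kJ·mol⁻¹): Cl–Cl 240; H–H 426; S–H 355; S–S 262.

ΔH ≈ −176 kJ

Bonds broken (reactants):
  H–H: 8 × 426 = 3408
  S–S: 8 × 262 = 2096
  Σ(broken) = 5504 kJ
Bonds formed (products):
  S–H: 16 × 355 = 5680
  Σ(formed) = 5680 kJ
ΔH = Σ(broken) − Σ(formed) = 5504 − 5680 = −176 kJ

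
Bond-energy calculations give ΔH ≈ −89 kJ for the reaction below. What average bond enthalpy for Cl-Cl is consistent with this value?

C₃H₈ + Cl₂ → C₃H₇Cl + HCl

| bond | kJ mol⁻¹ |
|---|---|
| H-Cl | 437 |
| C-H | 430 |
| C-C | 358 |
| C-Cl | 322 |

Let D be the Cl-Cl bond energy.
Σ(broken) = 2×358 + 8×430 + 1×D = 4156 + D
Σ(formed) = 2×358 + 1×322 + 7×430 + 1×437 = 4485
ΔH = Σ(broken) − Σ(formed) = (4156 + D) − (4485) = −329 + D
Setting this equal to −89 kJ gives D = 240 kJ/mol.

D(Cl-Cl) ≈ 240 kJ/mol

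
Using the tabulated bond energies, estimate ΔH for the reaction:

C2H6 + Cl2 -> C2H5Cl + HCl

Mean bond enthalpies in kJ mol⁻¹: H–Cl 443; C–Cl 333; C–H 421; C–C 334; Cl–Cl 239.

Bonds broken (reactants):
  C–C: 1 × 334 = 334
  C–H: 6 × 421 = 2526
  Cl–Cl: 1 × 239 = 239
  Σ(broken) = 3099 kJ
Bonds formed (products):
  C–C: 1 × 334 = 334
  C–Cl: 1 × 333 = 333
  C–H: 5 × 421 = 2105
  H–Cl: 1 × 443 = 443
  Σ(formed) = 3215 kJ
ΔH = Σ(broken) − Σ(formed) = 3099 − 3215 = −116 kJ

ΔH ≈ −116 kJ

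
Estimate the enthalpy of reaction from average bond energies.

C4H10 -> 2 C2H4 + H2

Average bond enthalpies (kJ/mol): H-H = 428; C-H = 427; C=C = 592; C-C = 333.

Bonds broken (reactants):
  C-C: 3 × 333 = 999
  C-H: 10 × 427 = 4270
  Σ(broken) = 5269 kJ
Bonds formed (products):
  C-H: 8 × 427 = 3416
  C=C: 2 × 592 = 1184
  H-H: 1 × 428 = 428
  Σ(formed) = 5028 kJ
ΔH = Σ(broken) − Σ(formed) = 5269 − 5028 = +241 kJ

ΔH ≈ +241 kJ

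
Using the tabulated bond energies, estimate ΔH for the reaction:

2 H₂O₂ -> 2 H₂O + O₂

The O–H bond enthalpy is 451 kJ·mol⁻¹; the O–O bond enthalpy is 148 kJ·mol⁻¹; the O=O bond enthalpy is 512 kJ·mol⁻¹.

Bonds broken (reactants):
  O–H: 4 × 451 = 1804
  O–O: 2 × 148 = 296
  Σ(broken) = 2100 kJ
Bonds formed (products):
  O–H: 4 × 451 = 1804
  O=O: 1 × 512 = 512
  Σ(formed) = 2316 kJ
ΔH = Σ(broken) − Σ(formed) = 2100 − 2316 = −216 kJ

ΔH ≈ −216 kJ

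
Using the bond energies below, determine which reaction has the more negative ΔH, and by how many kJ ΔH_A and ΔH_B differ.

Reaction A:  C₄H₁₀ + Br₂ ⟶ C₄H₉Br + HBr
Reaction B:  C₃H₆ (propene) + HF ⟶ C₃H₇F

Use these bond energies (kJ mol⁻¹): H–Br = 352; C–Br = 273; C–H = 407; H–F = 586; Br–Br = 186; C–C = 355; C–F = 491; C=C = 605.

Reaction B, by 30 kJ

Reaction A:
  Bonds broken (reactants):
    Br–Br: 1 × 186 = 186
    C–C: 3 × 355 = 1065
    C–H: 10 × 407 = 4070
    Σ(broken) = 5321 kJ
  Bonds formed (products):
    C–Br: 1 × 273 = 273
    C–C: 3 × 355 = 1065
    C–H: 9 × 407 = 3663
    H–Br: 1 × 352 = 352
    Σ(formed) = 5353 kJ
  ΔH_A = 5321 − 5353 = −32 kJ
Reaction B:
  Bonds broken (reactants):
    C–C: 1 × 355 = 355
    C–H: 6 × 407 = 2442
    C=C: 1 × 605 = 605
    H–F: 1 × 586 = 586
    Σ(broken) = 3988 kJ
  Bonds formed (products):
    C–C: 2 × 355 = 710
    C–F: 1 × 491 = 491
    C–H: 7 × 407 = 2849
    Σ(formed) = 4050 kJ
  ΔH_B = 3988 − 4050 = −62 kJ
ΔH_A − ΔH_B = +30 kJ, so reaction B has the more negative ΔH; |ΔH_A − ΔH_B| = 30 kJ.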